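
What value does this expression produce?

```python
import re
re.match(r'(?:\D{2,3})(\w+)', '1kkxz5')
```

`re.match` won't scan ahead — the pattern has to work from the very first character.
Here position 0 doesn't satisfy it, so the call returns None.

None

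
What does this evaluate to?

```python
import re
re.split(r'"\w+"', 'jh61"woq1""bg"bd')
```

['jh61', '', 'bd']

Matches to split on: at [4:10] → '"woq1"'; at [10:14] → '"bg"'.
The string is cut at each match, leaving 3 pieces.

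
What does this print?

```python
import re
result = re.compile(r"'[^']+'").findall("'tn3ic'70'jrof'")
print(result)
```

["'tn3ic'", "'jrof'"]

No capturing groups, so `findall` returns the 2 full match strings.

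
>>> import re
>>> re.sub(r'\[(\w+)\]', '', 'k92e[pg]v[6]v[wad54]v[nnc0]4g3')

'k92evvv4g3'

Matches: at [4:8] → '[pg]'; at [9:12] → '[6]'; at [13:20] → '[wad54]'; at [21:27] → '[nnc0]'.
Every occurrence is swapped for ''.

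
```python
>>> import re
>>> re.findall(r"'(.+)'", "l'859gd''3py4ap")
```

["859gd'"]

Because there's exactly one group, `findall` drops the full match and keeps group 1 from the one hit.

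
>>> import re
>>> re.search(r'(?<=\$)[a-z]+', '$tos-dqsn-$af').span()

The `(?=…)`/`(?<=…)` assertion just peeks at neighbouring text; it doesn't advance the match position.
Unlike `match`, `search` isn't anchored — it looks for the pattern anywhere in the string.
The match spans [1:4] → 'tos'.

(1, 4)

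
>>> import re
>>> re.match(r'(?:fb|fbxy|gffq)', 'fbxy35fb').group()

'fb'

Branches in `(...|...)` are attempted left-to-right; the first branch that allows the whole pattern to succeed is taken.
`re.match` only tries the pattern at the start of the string.
The match spans [0:2] → 'fb'.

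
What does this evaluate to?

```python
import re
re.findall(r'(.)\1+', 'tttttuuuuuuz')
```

['t', 'u']

After group 1 captures some text, `\1` only succeeds where that same text appears again.
Matches: at [0:5] match 'ttttt', group 1 = 't'; at [5:11] match 'uuuuuu', group 1 = 'u'.
With a single group, `findall` returns only what that group captured — 2 items.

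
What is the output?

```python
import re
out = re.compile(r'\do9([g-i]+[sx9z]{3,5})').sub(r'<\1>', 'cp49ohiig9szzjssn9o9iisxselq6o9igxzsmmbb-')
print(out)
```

cp49ohiig9szzjssn<iisxs>elq<igxzs>mmbb-

The pattern matches a digit, then the literal 'o9'; then one or more of a character in [g-i], then 3 to 5 of one of [sx9z] (captured).
Matches: at [17:25] → '9o9iisxs'; at [28:36] → '6o9igxzs'.
The replacement refers to a captured group, so each match is rewritten using its own captured text.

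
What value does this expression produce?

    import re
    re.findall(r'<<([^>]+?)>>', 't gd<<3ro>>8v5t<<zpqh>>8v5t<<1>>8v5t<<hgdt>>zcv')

['3ro', 'zpqh', '1', 'hgdt']

With a single group, `findall` returns only what that group captured — 4 items.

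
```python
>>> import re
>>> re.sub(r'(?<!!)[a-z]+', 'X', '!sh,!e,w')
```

The negative lookaround is zero-width — it rules out positions where the adjacent text would match, without consuming anything.
Every occurrence is swapped for 'X'.

'!sX,!e,X'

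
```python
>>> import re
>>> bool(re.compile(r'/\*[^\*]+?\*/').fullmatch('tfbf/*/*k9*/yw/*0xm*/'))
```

False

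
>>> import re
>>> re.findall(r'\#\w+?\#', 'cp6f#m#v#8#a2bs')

['#m#', '#8#']

Walking the string: at [4:7] → '#m#'; at [8:11] → '#8#'.
No capturing groups, so `findall` returns the 2 full match strings.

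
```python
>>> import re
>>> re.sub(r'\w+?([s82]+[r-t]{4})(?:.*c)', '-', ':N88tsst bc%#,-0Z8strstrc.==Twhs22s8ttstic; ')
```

':-; '

The pattern matches one or more of a word character (lazy); then one or more of one of [s82], then exactly 4 of a character in [r-t] (captured); then zero or more of any character, then the literal 'c' (non-capturing group).
Matches: at [1:42] → 'N88tsst bc%#,-0Z8strstrc.==Twhs22s8ttstic'.
Each match is replaced by '-'.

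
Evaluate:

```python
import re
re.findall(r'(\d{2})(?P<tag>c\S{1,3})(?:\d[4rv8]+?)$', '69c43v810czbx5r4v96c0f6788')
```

[('96', 'c0f6')]

Pattern: exactly 2 of a digit (captured); then a literal 'c', then 1 to 3 of a non-whitespace character (captured as 'tag'); then a digit, then one or more of one of [4rv8] (lazy) (non-capturing group); then anchored at the end.
Scanning left to right: at [17:26] match '96c0f6788', groups = ('96', 'c0f6').
With 2 capturing groups, `findall` returns a 2-tuple per match.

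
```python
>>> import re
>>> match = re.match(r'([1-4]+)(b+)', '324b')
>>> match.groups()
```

The pattern matches one or more of a character in [1-4] (captured); then one or more of a literal 'b' (captured).
With `match`, the pattern is implicitly anchored at the beginning.
The match spans [0:4] → '324b'.
Captured: group 1 = '324', group 2 = 'b'.

('324', 'b')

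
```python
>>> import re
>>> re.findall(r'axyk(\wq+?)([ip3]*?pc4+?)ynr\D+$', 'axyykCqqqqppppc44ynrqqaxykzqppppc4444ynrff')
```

With 2 capturing groups, `findall` returns a 2-tuple per match.

[('zq', 'ppppc4444')]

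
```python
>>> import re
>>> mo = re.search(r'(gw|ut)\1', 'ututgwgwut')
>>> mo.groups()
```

('ut',)

The backreference `\1` re-matches whatever the first group consumed, character for character.
Unlike `match`, `search` isn't anchored — it looks for the pattern anywhere in the string.
The match spans [0:4] → 'utut'.
Captured: group 1 = 'ut'.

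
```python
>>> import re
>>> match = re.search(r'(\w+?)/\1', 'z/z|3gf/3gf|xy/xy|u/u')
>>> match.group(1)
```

'z'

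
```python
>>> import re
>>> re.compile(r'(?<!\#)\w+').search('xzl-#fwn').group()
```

'xzl'

Because the assertion is negative and zero-width, positions next to the forbidden text are skipped.
The match spans [0:3] → 'xzl'.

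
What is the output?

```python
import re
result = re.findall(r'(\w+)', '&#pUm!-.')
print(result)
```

['pUm']

The pattern matches one or more of a word character (captured).
Because there's exactly one group, `findall` drops the full match and keeps group 1 from the one hit.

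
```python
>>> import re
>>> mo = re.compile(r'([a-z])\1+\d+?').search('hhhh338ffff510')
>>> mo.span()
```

(0, 5)

`\1` has to match the exact text group 1 already captured.
The match spans [0:5] → 'hhhh3'.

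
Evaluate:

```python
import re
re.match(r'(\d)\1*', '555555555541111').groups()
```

('5',)

A backreference is literal: `\1` must see the identical characters the first group matched.
With `match`, the pattern is implicitly anchored at the beginning.
The match spans [0:10] → '5555555555'.
Captured: group 1 = '5'.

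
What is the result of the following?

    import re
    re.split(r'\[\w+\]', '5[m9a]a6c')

Matches to split on: at [1:6] → '[m9a]'.
Splitting on the pattern gives 2 pieces.

['5', 'a6c']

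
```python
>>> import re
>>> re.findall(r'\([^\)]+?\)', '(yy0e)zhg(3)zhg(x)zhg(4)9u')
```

`findall` yields the raw match text (4 of them) because the pattern has no groups.

['(yy0e)', '(3)', '(x)', '(4)']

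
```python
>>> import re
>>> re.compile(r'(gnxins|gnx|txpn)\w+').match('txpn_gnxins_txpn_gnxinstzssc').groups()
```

('txpn',)

With `match`, the pattern is implicitly anchored at the beginning.
The match spans [0:28] → 'txpn_gnxins_txpn_gnxinstzssc'.
Captured: group 1 = 'txpn'.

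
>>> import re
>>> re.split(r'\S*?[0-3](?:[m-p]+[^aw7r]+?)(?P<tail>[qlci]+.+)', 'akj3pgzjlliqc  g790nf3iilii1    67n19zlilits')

A non-greedy quantifier consumes as few characters as it can — just enough that the remainder of the pattern still matches from where it stops; whatever follows it matches normally.
The group in the pattern means `split` returns the separators' captures alongside the pieces.

['', 'lliqc  g790nf3iilii1    67n19zlilits', '']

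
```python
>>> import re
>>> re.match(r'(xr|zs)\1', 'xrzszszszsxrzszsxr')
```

None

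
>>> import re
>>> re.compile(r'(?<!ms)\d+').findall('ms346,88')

['46', '88']

`(?!…)`/`(?<!…)` only lets a position through if the neighbouring text does NOT match; no characters are consumed.
`findall` yields the raw match text (2 of them) because the pattern has no groups.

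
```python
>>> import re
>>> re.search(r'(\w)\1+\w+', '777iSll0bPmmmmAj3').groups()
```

('7',)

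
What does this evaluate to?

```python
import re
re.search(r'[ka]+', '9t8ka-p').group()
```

This matches one or more of one of [ka].
`re.search` scans for the first position where the pattern succeeds.
The match spans [3:5] → 'ka'.

'ka'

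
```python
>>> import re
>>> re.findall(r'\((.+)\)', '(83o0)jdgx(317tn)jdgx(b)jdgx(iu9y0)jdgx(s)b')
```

Matches: at [0:42] match '(83o0)jdgx(317tn)jdgx(b)jdgx(iu9y0)jdgx(s)', group 1 = '83o0)jdgx(317tn)jdgx(b)jdgx(iu9y0)jdgx(s'.
One capturing group, so `findall` returns just the captured substring from the one match — 1 in all.

['83o0)jdgx(317tn)jdgx(b)jdgx(iu9y0)jdgx(s']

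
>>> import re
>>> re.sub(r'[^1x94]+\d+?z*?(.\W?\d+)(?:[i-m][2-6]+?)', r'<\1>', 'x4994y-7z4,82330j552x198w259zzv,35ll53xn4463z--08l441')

The pattern matches one or more of any character except [1x94], then one or more of a digit (lazy), then zero or more of the literal 'z' (lazy); then any character, then optionally a non-word character, then one or more of a digit (captured); then a character in [i-m], then one or more of a character in [2-6] (lazy) (non-capturing group).
The `?` after the quantifier makes it lazy — it takes as little as possible before letting the rest of the pattern try.
Matches: at [5:18] → 'y-7z4,82330j5'; at [39:51] → 'n4463z--08l4'.
`\1` in the replacement pulls in group 1's text for each match.

'x4994<,82330>52x198w259zzv,35ll53x<--08>41'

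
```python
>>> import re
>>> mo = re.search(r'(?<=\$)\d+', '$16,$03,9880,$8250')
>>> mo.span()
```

(1, 3)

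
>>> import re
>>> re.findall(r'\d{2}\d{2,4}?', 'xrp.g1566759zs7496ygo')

The pattern matches exactly 2 of a digit; then 2 to 4 of a digit (lazy).
Lazy quantifiers expand one character at a time until the remainder of the pattern can match.
Matches: at [5:9] → '1566'; at [14:18] → '7496'.
`findall` yields the raw match text (2 of them) because the pattern has no groups.

['1566', '7496']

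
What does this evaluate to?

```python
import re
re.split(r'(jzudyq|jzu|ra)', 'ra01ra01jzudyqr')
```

The regex engine tests alternatives in the order written; an earlier branch that matches wins even if a later one would match more.
Because the pattern has a capturing group, `split` also inserts each captured text between the pieces.

['', 'ra', '01', 'ra', '01', 'jzudyq', 'r']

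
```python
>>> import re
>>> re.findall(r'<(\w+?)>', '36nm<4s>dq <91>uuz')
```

['4s', '91']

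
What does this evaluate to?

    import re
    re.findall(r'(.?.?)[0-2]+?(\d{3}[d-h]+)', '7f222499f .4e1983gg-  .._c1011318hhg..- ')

Pattern: optionally any character, then optionally any character (captured); then one or more of a character in [0-2] (lazy); then exactly 3 of a digit, then one or more of a character in [d-h] (captured).
Walking the string: at [0:9] match '7f222499f', groups = ('7f', '499f'); at [11:19] match '4e1983gg', groups = ('4e', '983gg'); at [24:36] match '_c1011318hhg', groups = ('_c', '318hhg').
`findall` packs the 2 group values into a tuple for every match.

[('7f', '499f'), ('4e', '983gg'), ('_c', '318hhg')]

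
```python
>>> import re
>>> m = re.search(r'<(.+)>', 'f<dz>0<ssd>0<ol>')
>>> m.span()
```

(1, 16)

Unlike `match`, `search` isn't anchored — it looks for the pattern anywhere in the string.
The match spans [1:16] → '<dz>0<ssd>0<ol>'.
Captured: group 1 = 'dz>0<ssd>0<ol'.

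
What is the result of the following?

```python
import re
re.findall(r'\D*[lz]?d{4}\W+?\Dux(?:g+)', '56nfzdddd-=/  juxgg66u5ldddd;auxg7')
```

The pattern matches zero or more of a non-digit, then optionally one of [lz], then exactly 4 of the literal 'd'; then one or more of a non-word character (lazy), then a non-digit, then the literal 'ux'; then one or more of a literal 'g' (non-capturing group).
Since nothing is captured, `findall` lists the 2 matched substrings directly.

['nfzdddd-=/  juxgg', 'ldddd;auxg']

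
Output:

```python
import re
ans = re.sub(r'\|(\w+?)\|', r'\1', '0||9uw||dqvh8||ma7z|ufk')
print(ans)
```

0|9uwdqvh8ma7zufk

Matches: at [2:7] → '|9uw|'; at [7:14] → '|dqvh8|'; at [14:20] → '|ma7z|'.
Each match is replaced using the text its own group 1 captured.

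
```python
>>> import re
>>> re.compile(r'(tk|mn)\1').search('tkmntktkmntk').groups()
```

('tk',)

The match spans [4:8] → 'tktk'.
Captured: group 1 = 'tk'.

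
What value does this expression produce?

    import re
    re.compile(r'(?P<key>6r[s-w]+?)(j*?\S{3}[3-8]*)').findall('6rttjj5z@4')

A `+?`/`*?`/`{m,n}?` starts at its minimum and grows only as far as needed for what follows to match.
Multiple groups make `findall` return tuples — one 2-tuple for the one match.

[('6rt', 'tjj5')]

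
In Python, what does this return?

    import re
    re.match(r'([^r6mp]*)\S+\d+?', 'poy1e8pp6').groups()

This matches zero or more of any character except [r6mp] (captured); then one or more of a non-whitespace character, then one or more of a digit (lazy).
`re.match` only tries the pattern at the start of the string.
The match spans [0:9] → 'poy1e8pp6'.
Captured: group 1 = ''.

('',)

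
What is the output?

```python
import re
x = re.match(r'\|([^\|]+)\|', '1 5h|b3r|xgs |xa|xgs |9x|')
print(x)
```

`re.match` only tries the pattern at the start of the string.
Here position 0 doesn't satisfy it, so the call returns None.

None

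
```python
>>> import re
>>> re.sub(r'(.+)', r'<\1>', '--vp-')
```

'<--vp->'

The replacement refers to a captured group, so each match is rewritten using its own captured text.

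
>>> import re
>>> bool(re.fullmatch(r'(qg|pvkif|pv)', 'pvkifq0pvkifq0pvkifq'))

False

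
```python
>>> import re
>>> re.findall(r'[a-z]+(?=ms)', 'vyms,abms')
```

['vy', 'ab']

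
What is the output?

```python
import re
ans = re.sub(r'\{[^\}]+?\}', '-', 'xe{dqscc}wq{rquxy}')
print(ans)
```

xe-wq-

Matches: at [2:9] → '{dqscc}'; at [11:18] → '{rquxy}'.
`sub` substitutes '-' at each match site.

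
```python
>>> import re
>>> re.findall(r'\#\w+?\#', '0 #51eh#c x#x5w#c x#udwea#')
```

Scanning left to right: at [2:8] → '#51eh#'; at [11:16] → '#x5w#'; at [19:26] → '#udwea#'.
With no groups in the pattern, `findall` gives back each whole match — 3 here.

['#51eh#', '#x5w#', '#udwea#']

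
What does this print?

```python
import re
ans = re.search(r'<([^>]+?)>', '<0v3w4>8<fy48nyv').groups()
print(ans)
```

The match spans [0:7] → '<0v3w4>'.
Captured: group 1 = '0v3w4'.

('0v3w4',)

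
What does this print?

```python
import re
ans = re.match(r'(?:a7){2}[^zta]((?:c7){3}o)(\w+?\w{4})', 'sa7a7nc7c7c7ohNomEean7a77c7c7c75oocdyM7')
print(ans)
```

The pattern matches the literal 'a7' repeated 2 times, then any character except [zta]; then the literal 'c7' repeated 3 times, then the literal 'o' (captured); then one or more of a word character (lazy), then exactly 4 of a word character (captured).
`re.match` won't scan ahead — the pattern has to work from the very first character.
Here position 0 doesn't satisfy it, so the call returns None.

None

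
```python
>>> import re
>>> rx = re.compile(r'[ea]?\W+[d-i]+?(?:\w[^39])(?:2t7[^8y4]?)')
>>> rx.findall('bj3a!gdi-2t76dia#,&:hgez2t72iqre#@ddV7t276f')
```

['a!gdi-2t76', 'a#,&:hgez2t72']

The pattern matches optionally one of [ea], then one or more of a non-word character, then one or more of a character in [d-i] (lazy); then a word character, then any character except [39] (non-capturing group); then the literal '2t7', then optionally any character except [8y4] (non-capturing group).
Walking the string: at [3:13] → 'a!gdi-2t76'; at [15:28] → 'a#,&:hgez2t72'.
No capturing groups, so `findall` returns the 2 full match strings.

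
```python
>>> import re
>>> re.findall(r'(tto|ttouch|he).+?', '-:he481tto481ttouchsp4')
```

['he', 'tto', 'tto']

Alternation tries branches left to right and keeps the first one that lets the overall match succeed at that position.
One capturing group, so `findall` returns just the captured substring from each match — 3 in all.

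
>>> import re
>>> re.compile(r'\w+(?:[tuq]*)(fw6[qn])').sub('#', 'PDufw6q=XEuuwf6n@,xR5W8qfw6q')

'#=XEuuwf6n@,#'

Pattern: one or more of a word character; then zero or more of one of [tuq] (non-capturing group); then the literal 'fw6', then one of [qn] (captured).
Matches: at [0:7] → 'PDufw6q'; at [18:28] → 'xR5W8qfw6q'.
Every occurrence is swapped for '#'.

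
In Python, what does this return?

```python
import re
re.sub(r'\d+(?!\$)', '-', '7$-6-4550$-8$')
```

`(?!…)`/`(?<!…)` only lets a position through if the neighbouring text does NOT match; no characters are consumed.
Every occurrence is swapped for '-'.

'7$----0$-8$'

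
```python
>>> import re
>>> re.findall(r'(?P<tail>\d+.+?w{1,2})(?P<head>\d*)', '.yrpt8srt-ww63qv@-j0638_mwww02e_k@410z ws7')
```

[('8srt-ww', '63'), ('0638_mww', ''), ('02e_k@410z w', '')]

The pattern matches one or more of a digit, then one or more of any character (lazy), then 1 to 2 of a literal 'w' (captured as 'tail'); then zero or more of a digit (captured as 'head').
With the lazy modifier that quantifier settles for the fewest repetitions that let the rest of the pattern succeed (the atoms after it are unaffected and can still be greedy).
Scanning left to right: at [5:14] match '8srt-ww63', groups = ('8srt-ww', '63'); at [19:27] match '0638_mww', groups = ('0638_mww', ''); at [28:40] match '02e_k@410z w', groups = ('02e_k@410z w', '').
`findall` packs the 2 group values into a tuple for every match.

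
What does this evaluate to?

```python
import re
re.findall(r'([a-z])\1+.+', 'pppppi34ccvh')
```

['p']

A backreference is literal: `\1` must see the identical characters the first group matched.
`findall` collects group 1 from the one match (1 total).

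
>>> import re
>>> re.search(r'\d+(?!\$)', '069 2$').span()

(0, 3)

The negative lookaround is zero-width — it rules out positions where the adjacent text would match, without consuming anything.
The match spans [0:3] → '069'.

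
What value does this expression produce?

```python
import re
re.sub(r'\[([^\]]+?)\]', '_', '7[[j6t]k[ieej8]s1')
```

'7_k_s1'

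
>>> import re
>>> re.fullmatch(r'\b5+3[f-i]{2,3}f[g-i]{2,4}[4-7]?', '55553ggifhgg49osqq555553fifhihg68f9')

None

`re.fullmatch` is like wrapping the pattern in `^…$` (in single-line mode).
Here there's no way to consume every character, so the call returns None.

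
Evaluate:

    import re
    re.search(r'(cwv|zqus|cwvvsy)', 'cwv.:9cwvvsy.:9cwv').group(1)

`re.search` scans for the first position where the pattern succeeds.
The match spans [0:3] → 'cwv'.
Captured: group 1 = 'cwv'.

'cwv'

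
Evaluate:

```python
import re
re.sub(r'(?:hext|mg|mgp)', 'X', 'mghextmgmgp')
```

'XXXXp'

Alternation isn't longest-match — the leftmost alternative that fits at this position is chosen.
Matches: at [0:2] → 'mg'; at [2:6] → 'hext'; at [6:8] → 'mg'; at [8:10] → 'mg'.
`sub` substitutes 'X' at each match site.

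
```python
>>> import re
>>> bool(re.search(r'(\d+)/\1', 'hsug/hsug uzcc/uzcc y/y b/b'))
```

False

After group 1 captures some text, `\1` only succeeds where that same text appears again.
Here the pattern never matches, so the call returns None, and `bool(None)` is False.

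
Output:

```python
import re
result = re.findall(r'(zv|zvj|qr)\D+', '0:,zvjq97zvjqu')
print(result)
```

['zv', 'zv']

Branches in `(...|...)` are attempted left-to-right; the first branch that allows the whole pattern to succeed is taken.
Because there's exactly one group, `findall` drops the full match and keeps group 1 from each hit.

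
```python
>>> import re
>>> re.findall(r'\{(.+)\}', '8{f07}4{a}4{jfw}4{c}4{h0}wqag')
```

Scanning left to right: at [1:25] match '{f07}4{a}4{jfw}4{c}4{h0}', group 1 = 'f07}4{a}4{jfw}4{c}4{h0'.
`findall` collects group 1 from the one match (1 total).

['f07}4{a}4{jfw}4{c}4{h0']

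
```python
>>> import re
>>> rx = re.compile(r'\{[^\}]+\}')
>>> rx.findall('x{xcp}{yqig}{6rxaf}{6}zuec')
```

Walking the string: at [1:6] → '{xcp}'; at [6:12] → '{yqig}'; at [12:19] → '{6rxaf}'; at [19:22] → '{6}'.
`findall` yields the raw match text (4 of them) because the pattern has no groups.

['{xcp}', '{yqig}', '{6rxaf}', '{6}']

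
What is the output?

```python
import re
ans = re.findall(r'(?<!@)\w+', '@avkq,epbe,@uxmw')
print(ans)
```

The negative lookaround is zero-width — it rules out positions where the adjacent text would match, without consuming anything.
No capturing groups, so `findall` returns the 3 full match strings.

['vkq', 'epbe', 'xmw']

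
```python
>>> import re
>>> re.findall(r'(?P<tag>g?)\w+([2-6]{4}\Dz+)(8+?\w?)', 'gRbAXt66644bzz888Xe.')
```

[('g', '6644bzz', '88')]

Because the quantifier is non-greedy, it stops expanding at the earliest point where the rest of the pattern can succeed.
3 groups means the one result is a tuple of 3 captured strings — 1 here.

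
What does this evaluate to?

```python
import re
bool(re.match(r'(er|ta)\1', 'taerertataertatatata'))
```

`re.match` won't scan ahead — the pattern has to work from the very first character.
Here the pattern fails at index 0, so the call returns None, and `bool(None)` is False.

False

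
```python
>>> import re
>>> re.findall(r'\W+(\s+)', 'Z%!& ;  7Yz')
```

Pattern: one or more of a non-word character; then one or more of whitespace (captured).
Walking the string: at [1:8] match '%!& ;  ', group 1 = ' '.
With a single group, `findall` returns only what that group captured — 1 item.

[' ']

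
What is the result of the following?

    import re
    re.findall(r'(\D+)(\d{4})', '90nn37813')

Pattern: one or more of a non-digit (captured); then exactly 4 of a digit (captured).
Walking the string: at [2:8] match 'nn3781', groups = ('nn', '3781').
2 groups means the one result is a tuple of 2 captured strings — 1 here.

[('nn', '3781')]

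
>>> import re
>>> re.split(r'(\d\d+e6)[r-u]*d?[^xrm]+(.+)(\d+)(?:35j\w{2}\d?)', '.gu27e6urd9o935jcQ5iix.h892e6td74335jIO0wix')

['.gu', '27e6', 'x.h892e6td74', '3', 'wix']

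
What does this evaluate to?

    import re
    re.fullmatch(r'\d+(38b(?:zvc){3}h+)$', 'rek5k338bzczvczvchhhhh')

The pattern matches one or more of a digit; then the literal '38b', then the literal 'zvc' repeated 3 times, then one or more of a literal 'h' (captured); then anchored at the end.
For `fullmatch`, every character of the input must be accounted for by the pattern.
Here the pattern can't cover the whole string, so the call returns None.

None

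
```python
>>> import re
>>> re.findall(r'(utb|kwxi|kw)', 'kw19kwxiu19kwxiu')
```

Branches in `(...|...)` are attempted left-to-right; the first branch that allows the whole pattern to succeed is taken.
Scanning left to right: at [0:2] match 'kw', group 1 = 'kw'; at [4:8] match 'kwxi', group 1 = 'kwxi'; at [11:15] match 'kwxi', group 1 = 'kwxi'.
`findall` collects group 1 from each match (3 total).

['kw', 'kwxi', 'kwxi']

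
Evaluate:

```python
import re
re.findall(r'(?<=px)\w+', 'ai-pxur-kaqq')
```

The `(?=…)`/`(?<=…)` assertion just peeks at neighbouring text; it doesn't advance the match position.
Matches: at [5:7] → 'ur'.
`findall` yields the raw match text (1 of them) because the pattern has no groups.

['ur']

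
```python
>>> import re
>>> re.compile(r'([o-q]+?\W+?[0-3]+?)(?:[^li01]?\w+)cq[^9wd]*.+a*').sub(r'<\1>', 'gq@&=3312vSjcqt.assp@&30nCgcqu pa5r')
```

'g<q@&=3>'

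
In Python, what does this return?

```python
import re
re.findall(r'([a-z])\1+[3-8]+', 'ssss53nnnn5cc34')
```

['s', 'n', 'c']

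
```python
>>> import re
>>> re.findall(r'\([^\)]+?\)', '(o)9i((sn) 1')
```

With no groups in the pattern, `findall` gives back each whole match — 2 here.

['(o)', '((sn)']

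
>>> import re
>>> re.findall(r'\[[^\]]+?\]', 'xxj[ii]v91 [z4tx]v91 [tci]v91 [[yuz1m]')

['[ii]', '[z4tx]', '[tci]', '[[yuz1m]']

Walking the string: at [3:7] → '[ii]'; at [11:17] → '[z4tx]'; at [21:26] → '[tci]'; at [30:38] → '[[yuz1m]'.
With no groups in the pattern, `findall` gives back each whole match — 4 here.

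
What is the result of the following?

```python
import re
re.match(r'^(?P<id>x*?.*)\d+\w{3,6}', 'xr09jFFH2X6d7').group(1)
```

'xr09jFFH'

The match spans [0:13] → 'xr09jFFH2X6d7'.
Captured: group 1 = 'xr09jFFH'.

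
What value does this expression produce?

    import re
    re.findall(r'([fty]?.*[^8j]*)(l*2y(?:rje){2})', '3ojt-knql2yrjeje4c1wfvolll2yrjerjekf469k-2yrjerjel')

[('3ojt-knql2yrjeje4c1wfvolll2yrjerjekf469k-', '2yrjerje')]

Multiple groups make `findall` return tuples — one 2-tuple for the one match.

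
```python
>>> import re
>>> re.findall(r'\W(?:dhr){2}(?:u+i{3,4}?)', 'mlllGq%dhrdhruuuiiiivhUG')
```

['%dhrdhruuuiii']

The pattern matches a non-word character, then the literal 'dhr' repeated 2 times; then one or more of a literal 'u', then 3 to 4 of a literal 'i' (lazy) (non-capturing group).
With no groups in the pattern, `findall` gives back each whole match — 1 here.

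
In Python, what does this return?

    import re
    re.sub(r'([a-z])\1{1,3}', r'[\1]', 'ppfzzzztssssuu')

`\1` is not a pattern — it's the concrete string captured by group 1, re-applied verbatim.
Matches: at [0:2] → 'pp'; at [3:7] → 'zzzz'; at [8:12] → 'ssss'; at [12:14] → 'uu'.
The replacement refers to a captured group, so each match is rewritten using its own captured text.

'[p]f[z]t[s][u]'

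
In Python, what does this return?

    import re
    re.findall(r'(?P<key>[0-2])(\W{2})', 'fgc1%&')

The pattern matches a character in [0-2] (captured as 'key'); then exactly 2 of a non-word character (captured).
Matches: at [3:6] match '1%&', groups = ('1', '%&').
Multiple groups make `findall` return tuples — one 2-tuple for the one match.

[('1', '%&')]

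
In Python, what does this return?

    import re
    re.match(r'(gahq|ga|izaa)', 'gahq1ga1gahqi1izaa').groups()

Branches in `(...|...)` are attempted left-to-right; the first branch that allows the whole pattern to succeed is taken.
`match` is anchored at position 0; if the pattern doesn't fit there, it returns None.
The match spans [0:4] → 'gahq'.
Captured: group 1 = 'gahq'.

('gahq',)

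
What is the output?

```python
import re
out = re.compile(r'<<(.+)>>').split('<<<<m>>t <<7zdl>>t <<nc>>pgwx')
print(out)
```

['', '<<m>>t <<7zdl>>t <<nc', 'pgwx']

With a capturing group present, the delimiter's captured portion is kept in the result list.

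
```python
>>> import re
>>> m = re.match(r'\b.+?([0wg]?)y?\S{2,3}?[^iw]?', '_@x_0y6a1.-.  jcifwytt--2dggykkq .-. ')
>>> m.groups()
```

Pattern: a word boundary (`\b`, zero-width); then one or more of any character (lazy); then optionally one of [0wg] (captured); then optionally the literal 'y', then 2 to 3 of a non-whitespace character (lazy), then optionally any character except [iw].
With the lazy modifier that quantifier settles for the fewest repetitions that let the rest of the pattern succeed (the atoms after it are unaffected and can still be greedy).
`re.match` won't scan ahead — the pattern has to work from the very first character.
The match spans [0:4] → '_@x_'.
Captured: group 1 = ''.

('',)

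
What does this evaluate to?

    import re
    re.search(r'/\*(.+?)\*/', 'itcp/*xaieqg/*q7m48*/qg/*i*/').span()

The `?` after the quantifier makes it lazy — it takes as little as possible before letting the rest of the pattern try.
The match spans [4:21] → '/*xaieqg/*q7m48*/'.

(4, 21)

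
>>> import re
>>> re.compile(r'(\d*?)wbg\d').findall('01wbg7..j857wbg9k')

This matches zero or more of a digit (lazy) (captured); then the literal 'wbg', then a digit.
Walking the string: at [0:6] match '01wbg7', group 1 = '01'; at [9:16] match '857wbg9', group 1 = '857'.
With a single group, `findall` returns only what that group captured — 2 items.

['01', '857']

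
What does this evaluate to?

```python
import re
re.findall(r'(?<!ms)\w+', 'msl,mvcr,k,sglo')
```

['msl', 'mvcr', 'k', 'sglo']

Because the assertion is negative and zero-width, positions next to the forbidden text are skipped.
Matches: at [0:3] → 'msl'; at [4:8] → 'mvcr'; at [9:10] → 'k'; at [11:15] → 'sglo'.
Since nothing is captured, `findall` lists the 4 matched substrings directly.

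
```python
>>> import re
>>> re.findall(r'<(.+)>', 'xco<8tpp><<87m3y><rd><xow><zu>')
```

['8tpp><<87m3y><rd><xow><zu']

Scanning left to right: at [3:30] match '<8tpp><<87m3y><rd><xow><zu>', group 1 = '8tpp><<87m3y><rd><xow><zu'.
`findall` collects group 1 from the one match (1 total).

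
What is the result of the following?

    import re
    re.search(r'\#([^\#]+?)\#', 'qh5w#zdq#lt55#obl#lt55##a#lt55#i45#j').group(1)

`re.search` tries every starting position until one works.
The match spans [4:9] → '#zdq#'.
Captured: group 1 = 'zdq'.

'zdq'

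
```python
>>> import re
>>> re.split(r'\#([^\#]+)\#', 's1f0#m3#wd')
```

['s1f0', 'm3', 'wd']

Matches to split on: at [4:8] → '#m3#'.
With a capturing group present, the delimiter's captured portion is kept in the result list.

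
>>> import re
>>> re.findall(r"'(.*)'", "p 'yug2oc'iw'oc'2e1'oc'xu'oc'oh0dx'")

Because there's exactly one group, `findall` drops the full match and keeps group 1 from the one hit.

["yug2oc'iw'oc'2e1'oc'xu'oc'oh0dx"]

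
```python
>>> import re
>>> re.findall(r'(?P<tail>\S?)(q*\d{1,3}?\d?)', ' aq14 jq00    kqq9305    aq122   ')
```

Pattern: optionally a non-whitespace character (captured as 'tail'); then zero or more of the literal 'q', then 1 to 3 of a digit (lazy), then optionally a digit (captured).
Multiple groups make `findall` return tuples — one 2-tuple for each match.

[('a', 'q14'), ('j', 'q00'), ('k', 'qq93'), ('0', '5'), ('a', 'q12'), ('', '2')]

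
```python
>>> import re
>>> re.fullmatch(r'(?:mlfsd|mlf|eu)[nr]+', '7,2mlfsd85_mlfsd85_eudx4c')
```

None

For `fullmatch`, every character of the input must be accounted for by the pattern.
Here there's no way to consume every character, so the call returns None.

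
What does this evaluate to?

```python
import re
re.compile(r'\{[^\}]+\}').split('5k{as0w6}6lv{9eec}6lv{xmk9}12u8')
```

['5k', '6lv', '6lv', '12u8']

Splitting on the pattern gives 4 pieces.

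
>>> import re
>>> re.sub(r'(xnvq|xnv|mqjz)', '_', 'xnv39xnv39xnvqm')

Alternation isn't longest-match — the leftmost alternative that fits at this position is chosen.
Matches: at [0:3] → 'xnv'; at [5:8] → 'xnv'; at [10:14] → 'xnvq'.
Every occurrence is swapped for '_'.

'_39_39_m'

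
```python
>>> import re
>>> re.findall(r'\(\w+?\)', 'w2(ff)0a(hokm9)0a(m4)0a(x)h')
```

Since nothing is captured, `findall` lists the 4 matched substrings directly.

['(ff)', '(hokm9)', '(m4)', '(x)']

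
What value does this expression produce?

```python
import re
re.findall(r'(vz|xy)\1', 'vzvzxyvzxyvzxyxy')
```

After group 1 captures some text, `\1` only succeeds where that same text appears again.
`findall` collects group 1 from each match (2 total).

['vz', 'xy']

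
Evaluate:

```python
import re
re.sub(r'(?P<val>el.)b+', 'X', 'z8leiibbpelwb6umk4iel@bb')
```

'z8leiibbpX6umk4iX'

Each match is replaced by 'X'.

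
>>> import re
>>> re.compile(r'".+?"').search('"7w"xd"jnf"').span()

(0, 4)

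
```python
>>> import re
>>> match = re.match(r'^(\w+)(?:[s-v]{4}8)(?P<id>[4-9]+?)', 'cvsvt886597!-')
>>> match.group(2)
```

'8'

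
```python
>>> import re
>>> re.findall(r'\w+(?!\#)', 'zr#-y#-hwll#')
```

['z', 'hwl']

A negative assertion filters positions out without eating any characters.
With no groups in the pattern, `findall` gives back each whole match — 2 here.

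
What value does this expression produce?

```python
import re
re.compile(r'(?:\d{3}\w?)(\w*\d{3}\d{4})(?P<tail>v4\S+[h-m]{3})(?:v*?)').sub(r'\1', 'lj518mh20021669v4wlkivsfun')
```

'ljh20021669vsfun'

This matches exactly 3 of a digit, then optionally a word character (non-capturing group); then zero or more of a word character, then exactly 3 of a digit, then exactly 4 of a digit (captured); then the literal 'v4', then one or more of a non-whitespace character, then exactly 3 of a character in [h-m] (captured as 'tail'); then zero or more of a literal 'v' (lazy) (non-capturing group).
Because the quantifier is non-greedy, it stops expanding at the earliest point where the rest of the pattern can succeed.
Matches: at [2:21] → '518mh20021669v4wlki'.
`\1` in the replacement pulls in group 1's text for each match.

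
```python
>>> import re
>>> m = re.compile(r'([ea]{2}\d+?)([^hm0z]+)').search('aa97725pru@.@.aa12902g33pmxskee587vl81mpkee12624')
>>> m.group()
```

'aa97725pru@.@.aa129'

This matches exactly 2 of one of [ea], then one or more of a digit (lazy) (captured); then one or more of any character except [hm0z] (captured).
`re.search` scans for the first position where the pattern succeeds.
The match spans [0:19] → 'aa97725pru@.@.aa129'.
Captured: group 1 = 'aa9', group 2 = '7725pru@.@.aa129'.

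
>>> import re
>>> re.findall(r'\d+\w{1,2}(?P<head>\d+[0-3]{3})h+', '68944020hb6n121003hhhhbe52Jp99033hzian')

['4020', '21003', '99033']

Pattern: one or more of a digit, then 1 to 2 of a word character; then one or more of a digit, then exactly 3 of a character in [0-3] (captured as 'head'); then one or more of a literal 'h'.
Walking the string: at [0:9] match '68944020h', group 1 = '4020'; at [10:22] match '6n121003hhhh', group 1 = '21003'; at [24:34] match '52Jp99033h', group 1 = '99033'.
`findall` collects group 1 from each match (3 total).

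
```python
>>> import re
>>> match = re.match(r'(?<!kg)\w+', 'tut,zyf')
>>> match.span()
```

(0, 3)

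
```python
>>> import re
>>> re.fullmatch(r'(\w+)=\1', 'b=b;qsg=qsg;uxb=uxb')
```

After group 1 captures some text, `\1` only succeeds where that same text appears again.
`fullmatch` succeeds only if the pattern covers the string from start to end.
Here there's no way to consume every character, so the call returns None.

None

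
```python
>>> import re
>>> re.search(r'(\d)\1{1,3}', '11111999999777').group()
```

'1111'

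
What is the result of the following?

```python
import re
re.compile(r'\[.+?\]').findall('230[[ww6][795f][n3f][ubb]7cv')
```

['[[ww6]', '[795f]', '[n3f]', '[ubb]']

A non-greedy quantifier consumes as few characters as it can — just enough that the remainder of the pattern still matches from where it stops; whatever follows it matches normally.
Since nothing is captured, `findall` lists the 4 matched substrings directly.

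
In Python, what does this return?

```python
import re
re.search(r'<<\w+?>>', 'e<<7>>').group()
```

Unlike `match`, `search` isn't anchored — it looks for the pattern anywhere in the string.
The match spans [1:6] → '<<7>>'.

'<<7>>'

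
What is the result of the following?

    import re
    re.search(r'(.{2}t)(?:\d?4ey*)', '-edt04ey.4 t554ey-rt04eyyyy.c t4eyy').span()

(1, 8)

Pattern: exactly 2 of any character, then the literal 't' (captured); then optionally a digit, then the literal '4e', then zero or more of the literal 'y' (non-capturing group).
Unlike `match`, `search` isn't anchored — it looks for the pattern anywhere in the string.
The match spans [1:8] → 'edt04ey'.
Captured: group 1 = 'edt'.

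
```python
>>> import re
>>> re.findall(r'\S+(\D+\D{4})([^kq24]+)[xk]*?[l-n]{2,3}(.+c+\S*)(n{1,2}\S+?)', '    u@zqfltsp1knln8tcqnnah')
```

[('fltsp', '1', '8tcqn', 'na')]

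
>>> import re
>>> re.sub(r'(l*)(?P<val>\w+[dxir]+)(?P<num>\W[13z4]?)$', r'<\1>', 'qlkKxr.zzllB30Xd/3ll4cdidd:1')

'qlkKxr.zzllB30Xd/<>'

Pattern: zero or more of a literal 'l' (captured); then one or more of a word character, then one or more of one of [dxir] (captured as 'val'); then a non-word character, then optionally one of [13z4] (captured as 'num'); then anchored at the end.
Matches: at [17:28] → '3ll4cdidd:1'.
The replacement refers to a captured group, so each match is rewritten using its own captured text.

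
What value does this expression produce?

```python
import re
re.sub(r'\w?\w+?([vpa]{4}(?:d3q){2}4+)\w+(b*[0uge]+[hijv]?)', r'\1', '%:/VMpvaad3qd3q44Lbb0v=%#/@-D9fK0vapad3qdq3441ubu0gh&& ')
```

'%:/pvaad3qd3q44=%#/@-D9fK0vapad3qdq3441ubu0gh&& '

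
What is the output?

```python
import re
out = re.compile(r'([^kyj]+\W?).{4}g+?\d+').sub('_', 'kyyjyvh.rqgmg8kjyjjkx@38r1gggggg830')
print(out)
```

Every occurrence is swapped for '_'.

kyyjy_kjyjjk_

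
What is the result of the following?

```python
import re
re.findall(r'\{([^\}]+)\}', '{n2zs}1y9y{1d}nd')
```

Because there's exactly one group, `findall` drops the full match and keeps group 1 from each hit.

['n2zs', '1d']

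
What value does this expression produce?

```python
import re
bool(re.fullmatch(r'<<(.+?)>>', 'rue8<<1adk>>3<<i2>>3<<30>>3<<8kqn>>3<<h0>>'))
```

False

`fullmatch` succeeds only if the pattern covers the string from start to end.
Here the pattern can't cover the whole string, so the call returns None, and `bool(None)` is False.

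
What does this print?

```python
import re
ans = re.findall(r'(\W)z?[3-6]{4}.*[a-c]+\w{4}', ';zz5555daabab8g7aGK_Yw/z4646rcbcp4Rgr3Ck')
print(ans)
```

['/']

This matches a non-word character (captured); then optionally the literal 'z', then exactly 4 of a character in [3-6]; then zero or more of any character, then one or more of a character in [a-c], then exactly 4 of a word character.
Matches: at [22:36] match '/z4646rcbcp4Rg', group 1 = '/'.
`findall` collects group 1 from the one match (1 total).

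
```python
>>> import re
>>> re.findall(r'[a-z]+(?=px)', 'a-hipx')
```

The `(?=…)`/`(?<=…)` assertion just peeks at neighbouring text; it doesn't advance the match position.
No capturing groups, so `findall` returns the 1 full match string.

['hi']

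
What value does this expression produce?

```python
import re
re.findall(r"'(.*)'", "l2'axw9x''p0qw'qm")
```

With a single group, `findall` returns only what that group captured — 1 item.

["axw9x''p0qw"]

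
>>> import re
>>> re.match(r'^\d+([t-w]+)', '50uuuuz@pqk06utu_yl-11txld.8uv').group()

The pattern matches anchored at the start of the string; then one or more of a digit; then one or more of a character in [t-w] (captured).
With `match`, the pattern is implicitly anchored at the beginning.
The match spans [0:6] → '50uuuu'.
Captured: group 1 = 'uuuu'.

'50uuuu'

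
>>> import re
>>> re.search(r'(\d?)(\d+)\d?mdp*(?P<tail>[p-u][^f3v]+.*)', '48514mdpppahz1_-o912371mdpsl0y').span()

The pattern matches optionally a digit (captured); then one or more of a digit (captured); then optionally a digit, then the literal 'md', then zero or more of the literal 'p'; then a character in [p-u], then one or more of any character except [f3v], then zero or more of any character (captured as 'tail').
`re.search` scans for the first position where the pattern succeeds.
The match spans [0:30] → '48514mdpppahz1_-o912371mdpsl0y'.
Captured: group 1 = '4', group 2 = '8514', group 3 = 'pahz1_-o912371mdpsl0y'.

(0, 30)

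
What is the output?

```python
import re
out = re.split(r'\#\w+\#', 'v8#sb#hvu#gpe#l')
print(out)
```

['v8', 'hvu', 'l']

Matches to split on: at [2:6] → '#sb#'; at [9:14] → '#gpe#'.
Each match becomes a cut point; 3 segments remain.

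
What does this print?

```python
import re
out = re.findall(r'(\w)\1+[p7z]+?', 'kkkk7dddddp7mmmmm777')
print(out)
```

['k', 'd', 'm']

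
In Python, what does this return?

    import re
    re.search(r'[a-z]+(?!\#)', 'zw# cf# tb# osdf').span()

A negative assertion filters positions out without eating any characters.
Unlike `match`, `search` isn't anchored — it looks for the pattern anywhere in the string.
The match spans [0:1] → 'z'.

(0, 1)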